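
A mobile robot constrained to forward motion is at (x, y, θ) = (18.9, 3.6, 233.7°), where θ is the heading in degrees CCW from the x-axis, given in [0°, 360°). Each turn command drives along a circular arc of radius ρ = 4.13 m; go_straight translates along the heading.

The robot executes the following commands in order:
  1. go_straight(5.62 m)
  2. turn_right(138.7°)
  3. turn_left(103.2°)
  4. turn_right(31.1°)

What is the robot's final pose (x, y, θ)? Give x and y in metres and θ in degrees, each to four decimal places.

(0.5139, 4.6168, 167.1000°)

set_pose: (x, y, θ) = (18.9000, 3.6000, 233.7000°), ρ = 4.13
go_straight(5.62): x += 5.62·cos θ, y += 5.62·sin θ → (15.5729, -0.9293, 233.7000°)
turn_right(138.7°): centre at ρ to the right, rotate −138.7° → (8.1301, 1.1557, 95.0000°)
turn_left(103.2°): centre at ρ to the left, rotate +103.2° → (2.7259, 4.7192, 198.2000°)
turn_right(31.1°): centre at ρ to the right, rotate −31.1° → (0.5139, 4.6168, 167.1000°)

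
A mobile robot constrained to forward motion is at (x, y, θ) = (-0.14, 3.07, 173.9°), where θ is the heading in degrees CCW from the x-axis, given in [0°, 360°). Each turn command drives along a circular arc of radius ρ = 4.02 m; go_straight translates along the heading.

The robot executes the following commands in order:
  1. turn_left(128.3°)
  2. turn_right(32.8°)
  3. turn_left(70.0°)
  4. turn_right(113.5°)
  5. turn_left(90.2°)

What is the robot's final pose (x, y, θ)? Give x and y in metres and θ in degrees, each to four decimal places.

set_pose: (x, y, θ) = (-0.1400, 3.0700, 173.9000°), ρ = 4.02
turn_left(128.3°): centre at ρ to the left, rotate +128.3° → (-3.9689, -3.0694, 302.2000°)
turn_right(32.8°): centre at ρ to the right, rotate −32.8° → (-3.3508, -5.2537, 269.4000°)
turn_left(70.0°): centre at ρ to the left, rotate +70.0° → (-0.7454, -9.0587, 339.4000°)
turn_right(113.5°): centre at ρ to the right, rotate −113.5° → (0.7270, -15.6192, 225.9000°)
turn_left(90.2°): centre at ρ to the left, rotate +90.2° → (0.8264, -21.3134, 316.1000°)

(0.8264, -21.3134, 316.1000°)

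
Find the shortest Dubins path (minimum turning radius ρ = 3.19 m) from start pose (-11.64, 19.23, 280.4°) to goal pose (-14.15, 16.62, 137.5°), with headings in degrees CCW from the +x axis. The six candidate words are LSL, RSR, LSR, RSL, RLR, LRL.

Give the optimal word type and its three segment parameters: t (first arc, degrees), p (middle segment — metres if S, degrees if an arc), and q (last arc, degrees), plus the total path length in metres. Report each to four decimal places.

Let ψ = atan2(Δy, Δx) = atan2(-2.61, -2.51) = -133.8811° be the start→goal bearing.
Normalize: d = |goal − start| / ρ = 3.621077/3.19 = 1.135134, α = (θ_start − ψ) mod 360° = 54.2811° = 0.947384 rad, β = (θ_goal − ψ) mod 360° = 271.3811° = 4.736493 rad.
Common terms: sin α = 0.811891, cos α = 0.583809, sin β = -0.999710, cos β = 0.024102, cos(α−β) = -0.797584, d² = 1.288529. Work in radians in the unit-radius frame; every candidate has L = ρ·(t + p + q).
LSL: p² = 2 + d² − 2cos(α−β) + 2d(sin α − sin β) = 8.996515; p = √p² = 2.999419; φ = atan2(cos β − cos α, d + sin α − sin β) = -0.187705 rad; t = (φ − α) mod 2π = 5.148096 rad, q = (β − φ) mod 2π = 4.924199 rad → L = 3.19·(5.148096 + 2.999419 + 4.924199) = 3.19·13.071714 = 41.698768 m
RSR: p² = 2 + d² − 2cos(α−β) + 2d(sin β − sin α) = 0.770879; p = √p² = 0.877997; φ = atan2(cos α − cos β, d − sin α + sin β) = 2.450367 rad; t = (α − φ) mod 2π = 4.780202 rad, q = (φ − β) mod 2π = 3.997059 rad → L = 3.19·(4.780202 + 0.877997 + 3.997059) = 3.19·9.655258 = 30.800273 m
LSR: p² = d² − 2 + 2cos(α−β) + 2d(sin α + sin β) = -2.733038 < 0 → infeasible
RSL: p² = d² − 2 + 2cos(α−β) − 2d(sin α + sin β) = -1.880240 < 0 → infeasible
RLR: c = (6 − d² + 2cos(α−β) + 2d(sin α − sin β))/8 = 0.903640; p = 2π − arccos c = 5.840583 rad; φ = atan2(cos α − cos β, d − sin α + sin β) = 2.450367 rad; t = (α − φ + p/2) mod 2π = 1.417308 rad, q = (α − β − t + p) mod 2π = 0.634165 rad → L = 3.19·(1.417308 + 5.840583 + 0.634165) = 3.19·7.892056 = 25.175659 m
LRL: c = (6 − d² + 2cos(α−β) − 2d(sin α − sin β))/8 = -0.124564; p = 2π − arccos c = 4.587500 rad; φ = atan2(cos β − cos α, d + sin α − sin β) = -0.187705 rad; t = (φ − α + p/2) mod 2π = 1.158661 rad, q = (β − α − t + p) mod 2π = 0.934764 rad → L = 3.19·(1.158661 + 4.587500 + 0.934764) = 3.19·6.680925 = 21.312151 m
Shortest: LRL with L = 21.312151 m ≈ 21.3122 m
Convert LRL to answer units (arcs ×180/π): t = 1.158661·180/π = 66.3864°, p = 4.587500·180/π = 262.8444°, q = 0.934764·180/π = 53.5580°, L = 21.3122 m.

LRL: t = 66.3864°, p = 262.8444°, q = 53.5580°, L = 21.3122 m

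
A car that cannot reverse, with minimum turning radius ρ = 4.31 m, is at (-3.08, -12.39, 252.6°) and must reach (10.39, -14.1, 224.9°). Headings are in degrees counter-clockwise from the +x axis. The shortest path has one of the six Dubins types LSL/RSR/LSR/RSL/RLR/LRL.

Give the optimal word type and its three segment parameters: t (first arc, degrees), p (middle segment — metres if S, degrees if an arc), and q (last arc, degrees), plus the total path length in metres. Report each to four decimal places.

LRL: t = 223.4234°, p = 263.3503°, q = 12.2269°, L = 37.5367 m

Let ψ = atan2(Δy, Δx) = atan2(-1.71, 13.47) = -7.2349° be the start→goal bearing.
Normalize: d = |goal − start| / ρ = 13.578107/4.31 = 3.150373, α = (θ_start − ψ) mod 360° = 259.8349° = 4.534975 rad, β = (θ_goal − ψ) mod 360° = 232.1349° = 4.051519 rad.
Common terms: sin α = -0.984303, cos α = -0.176485, sin β = -0.789458, cos β = -0.613804, cos(α−β) = 0.885394, d² = 9.924850. Work in radians in the unit-radius frame; every candidate has L = ρ·(t + p + q).
LSL: p² = 2 + d² − 2cos(α−β) + 2d(sin α − sin β) = 8.926394; p = √p² = 2.987707; φ = atan2(cos β − cos α, d + sin α − sin β) = -0.146901 rad; t = (φ − α) mod 2π = 1.601310 rad, q = (β − φ) mod 2π = 4.198419 rad → L = 4.31·(1.601310 + 2.987707 + 4.198419) = 4.31·8.787436 = 37.873850 m
RSR: p² = 2 + d² − 2cos(α−β) + 2d(sin β − sin α) = 11.381731; p = √p² = 3.373682; φ = atan2(cos α − cos β, d − sin α + sin β) = 0.129993 rad; t = (α − φ) mod 2π = 4.404983 rad, q = (φ − β) mod 2π = 2.361659 rad → L = 4.31·(4.404983 + 3.373682 + 2.361659) = 4.31·10.140324 = 43.704795 m
LSR: p² = d² − 2 + 2cos(α−β) + 2d(sin α + sin β) = -1.480385 < 0 → infeasible
RSL: p² = d² − 2 + 2cos(α−β) − 2d(sin α + sin β) = 20.871659; p = √p² = 4.568551; φ = atan2(cos α + cos β, d − sin α − sin β) − atan2(2, p) = -0.571778 rad; t = (α − φ) mod 2π = 5.106753 rad, q = (β − φ) mod 2π = 4.623296 rad → L = 4.31·(5.106753 + 4.568551 + 4.623296) = 4.31·14.298600 = 61.626966 m
RLR: c = (6 − d² + 2cos(α−β) + 2d(sin α − sin β))/8 = -0.422716; p = 2π − arccos c = 4.275948 rad; φ = atan2(cos α − cos β, d − sin α + sin β) = 0.129993 rad; t = (α − φ + p/2) mod 2π = 0.259771 rad, q = (α − β − t + p) mod 2π = 4.499633 rad → L = 4.31·(0.259771 + 4.275948 + 4.499633) = 4.31·9.035353 = 38.942372 m
LRL: c = (6 − d² + 2cos(α−β) − 2d(sin α − sin β))/8 = -0.115799; p = 2π − arccos c = 4.596329 rad; φ = atan2(cos β − cos α, d + sin α − sin β) = -0.146901 rad; t = (φ − α + p/2) mod 2π = 3.899474 rad, q = (β − α − t + p) mod 2π = 0.213399 rad → L = 4.31·(3.899474 + 4.596329 + 0.213399) = 4.31·8.709203 = 37.536663 m
Shortest: LRL with L = 37.536663 m ≈ 37.5367 m
Convert LRL to answer units (arcs ×180/π): t = 3.899474·180/π = 223.4234°, p = 4.596329·180/π = 263.3503°, q = 0.213399·180/π = 12.2269°, L = 37.5367 m.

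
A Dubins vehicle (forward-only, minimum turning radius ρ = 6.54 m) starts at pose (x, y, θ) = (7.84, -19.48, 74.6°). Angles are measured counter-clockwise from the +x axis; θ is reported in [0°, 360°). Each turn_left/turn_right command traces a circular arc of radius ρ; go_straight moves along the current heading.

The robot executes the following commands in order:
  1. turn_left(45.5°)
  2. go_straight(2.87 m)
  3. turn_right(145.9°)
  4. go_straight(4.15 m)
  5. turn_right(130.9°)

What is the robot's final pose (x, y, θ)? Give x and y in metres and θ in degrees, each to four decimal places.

(17.7349, -16.5134, 203.3000°)

set_pose: (x, y, θ) = (7.8400, -19.4800, 74.6000°), ρ = 6.54
turn_left(45.5°): centre at ρ to the left, rotate +45.5° → (7.1929, -14.4634, 120.1000°)
go_straight(2.87): x += 2.87·cos θ, y += 2.87·sin θ → (5.7536, -11.9804, 120.1000°)
turn_right(145.9°): centre at ρ to the right, rotate −145.9° → (14.2581, -2.8124, -25.8000° ≡ 334.2000°)
go_straight(4.15): x += 4.15·cos θ, y += 4.15·sin θ → (17.9944, -4.6186, 334.2000°)
turn_right(130.9°): centre at ρ to the right, rotate −130.9° → (17.7349, -16.5134, 203.3000°)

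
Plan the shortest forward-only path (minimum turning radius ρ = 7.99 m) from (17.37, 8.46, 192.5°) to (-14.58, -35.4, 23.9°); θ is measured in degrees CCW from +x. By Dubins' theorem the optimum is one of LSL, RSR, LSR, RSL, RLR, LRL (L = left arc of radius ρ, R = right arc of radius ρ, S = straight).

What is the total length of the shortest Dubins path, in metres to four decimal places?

73.4847 m

Let ψ = atan2(Δy, Δx) = atan2(-43.86, -31.95) = -126.0716° be the start→goal bearing.
Normalize: d = |goal − start| / ρ = 54.263267/7.99 = 6.791398, α = (θ_start − ψ) mod 360° = 318.5716° = 5.560124 rad, β = (θ_goal − ψ) mod 360° = 149.9716° = 2.617499 rad.
Common terms: sin α = -0.661683, cos α = 0.749783, sin β = 0.500429, cos β = -0.865778, cos(α−β) = -0.980271, d² = 46.123081. Work in radians in the unit-radius frame; every candidate has L = ρ·(t + p + q).
LSL: p² = 2 + d² − 2cos(α−β) + 2d(sin α − sin β) = 34.298892; p = √p² = 5.856526; φ = atan2(cos β − cos α, d + sin α − sin β) = -0.279481 rad; t = (φ − α) mod 2π = 0.443581 rad, q = (β − φ) mod 2π = 2.896979 rad → L = 7.99·(0.443581 + 5.856526 + 2.896979) = 7.99·9.197086 = 73.484715 m
RSR: p² = 2 + d² − 2cos(α−β) + 2d(sin β − sin α) = 65.868355; p = √p² = 8.115932; φ = atan2(cos α − cos β, d − sin α + sin β) = 0.200399 rad; t = (α − φ) mod 2π = 5.359725 rad, q = (φ − β) mod 2π = 3.866086 rad → L = 7.99·(5.359725 + 8.115932 + 3.866086) = 7.99·17.341743 = 138.560523 m
LSR: p² = d² − 2 + 2cos(α−β) + 2d(sin α + sin β) = 39.972253; p = √p² = 6.322361; φ = atan2(−cos α − cos β, d + sin α + sin β) − atan2(−2, p) = 0.323870 rad; t = (φ − α) mod 2π = 1.046932 rad, q = (φ − β) mod 2π = 3.989557 rad → L = 7.99·(1.046932 + 6.322361 + 3.989557) = 7.99·11.358850 = 90.757214 m
RSL: p² = d² − 2 + 2cos(α−β) − 2d(sin α + sin β) = 44.352825; p = √p² = 6.659792; φ = atan2(cos α + cos β, d − sin α − sin β) − atan2(2, p) = -0.308423 rad; t = (α − φ) mod 2π = 5.868547 rad, q = (β − φ) mod 2π = 2.925921 rad → L = 7.99·(5.868547 + 6.659792 + 2.925921) = 7.99·15.454260 = 123.479534 m
RLR: c = (6 − d² + 2cos(α−β) + 2d(sin α − sin β))/8 = -7.233544, |c| > 1 → infeasible
LRL: c = (6 − d² + 2cos(α−β) − 2d(sin α − sin β))/8 = -3.287361, |c| > 1 → infeasible
Shortest: LSL with L = 73.484715 m ≈ 73.4847 m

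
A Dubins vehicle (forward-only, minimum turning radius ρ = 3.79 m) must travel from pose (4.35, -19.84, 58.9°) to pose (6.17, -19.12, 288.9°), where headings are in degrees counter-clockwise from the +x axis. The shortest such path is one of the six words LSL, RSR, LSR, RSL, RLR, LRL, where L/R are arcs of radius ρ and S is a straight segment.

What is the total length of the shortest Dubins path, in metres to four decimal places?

Let ψ = atan2(Δy, Δx) = atan2(0.72, 1.82) = 21.5840° be the start→goal bearing.
Normalize: d = |goal − start| / ρ = 1.957243/3.79 = 0.516423, α = (θ_start − ψ) mod 360° = 37.3160° = 0.651288 rad, β = (θ_goal − ψ) mod 360° = 267.3160° = 4.665545 rad.
Common terms: sin α = 0.606211, cos α = 0.795304, sin β = -0.998903, cos β = -0.046827, cos(α−β) = -0.642788, d² = 0.266693. Work in radians in the unit-radius frame; every candidate has L = ρ·(t + p + q).
LSL: p² = 2 + d² − 2cos(α−β) + 2d(sin α − sin β) = 5.210103; p = √p² = 2.282565; φ = atan2(cos β − cos α, d + sin α − sin β) = -0.377869 rad; t = (φ − α) mod 2π = 5.254029 rad, q = (β − φ) mod 2π = 5.043414 rad → L = 3.79·(5.254029 + 2.282565 + 5.043414) = 3.79·12.580008 = 47.678229 m
RSR: p² = 2 + d² − 2cos(α−β) + 2d(sin β − sin α) = 1.894433; p = √p² = 1.376384; φ = atan2(cos α − cos β, d − sin α + sin β) = 2.483204 rad; t = (α − φ) mod 2π = 4.451269 rad, q = (φ − β) mod 2π = 4.100845 rad → L = 3.79·(4.451269 + 1.376384 + 4.100845) = 3.79·9.928497 = 37.629004 m
LSR: p² = d² − 2 + 2cos(α−β) + 2d(sin α + sin β) = -3.424473 < 0 → infeasible
RSL: p² = d² − 2 + 2cos(α−β) − 2d(sin α + sin β) = -2.613292 < 0 → infeasible
RLR: c = (6 − d² + 2cos(α−β) + 2d(sin α − sin β))/8 = 0.763196; p = 2π − arccos c = 5.580634 rad; φ = atan2(cos α − cos β, d − sin α + sin β) = 2.483204 rad; t = (α − φ + p/2) mod 2π = 0.958400 rad, q = (α − β − t + p) mod 2π = 0.607976 rad → L = 3.79·(0.958400 + 5.580634 + 0.607976) = 3.79·7.147010 = 27.087169 m
LRL: c = (6 − d² + 2cos(α−β) − 2d(sin α − sin β))/8 = 0.348737; p = 2π − arccos c = 5.068612 rad; φ = atan2(cos β − cos α, d + sin α − sin β) = -0.377869 rad; t = (φ − α + p/2) mod 2π = 1.505150 rad, q = (β − α − t + p) mod 2π = 1.294535 rad → L = 3.79·(1.505150 + 5.068612 + 1.294535) = 3.79·7.868296 = 29.820844 m
Shortest: RLR with L = 27.087169 m ≈ 27.0872 m

27.0872 m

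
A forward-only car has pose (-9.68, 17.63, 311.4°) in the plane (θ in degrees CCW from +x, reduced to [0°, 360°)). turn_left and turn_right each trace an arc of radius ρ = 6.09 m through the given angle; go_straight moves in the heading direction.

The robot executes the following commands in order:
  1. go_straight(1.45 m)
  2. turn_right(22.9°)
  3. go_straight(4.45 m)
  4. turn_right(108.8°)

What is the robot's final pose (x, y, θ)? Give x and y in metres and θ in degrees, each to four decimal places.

(-11.9092, 2.2050, 179.7000°)

set_pose: (x, y, θ) = (-9.6800, 17.6300, 311.4000°), ρ = 6.09
go_straight(1.45): x += 1.45·cos θ, y += 1.45·sin θ → (-8.7211, 16.5423, 311.4000°)
turn_right(22.9°): centre at ρ to the right, rotate −22.9° → (-7.5140, 14.4473, 288.5000°)
go_straight(4.45): x += 4.45·cos θ, y += 4.45·sin θ → (-6.1020, 10.2273, 288.5000°)
turn_right(108.8°): centre at ρ to the right, rotate −108.8° → (-11.9092, 2.2050, 179.7000°)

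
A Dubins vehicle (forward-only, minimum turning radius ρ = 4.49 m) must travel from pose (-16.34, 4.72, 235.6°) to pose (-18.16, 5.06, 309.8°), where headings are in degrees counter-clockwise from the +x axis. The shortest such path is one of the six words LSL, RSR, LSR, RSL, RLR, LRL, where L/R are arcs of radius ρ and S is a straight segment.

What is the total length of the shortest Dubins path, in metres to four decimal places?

Let ψ = atan2(Δy, Δx) = atan2(0.34, -1.82) = 169.4184° be the start→goal bearing.
Normalize: d = |goal − start| / ρ = 1.851486/4.49 = 0.412358, α = (θ_start − ψ) mod 360° = 66.1816° = 1.155087 rad, β = (θ_goal − ψ) mod 360° = 140.3816° = 2.450122 rad.
Common terms: sin α = 0.914830, cos α = 0.403839, sin β = 0.637671, cos β = -0.770309, cos(α−β) = 0.272280, d² = 0.170039. Work in radians in the unit-radius frame; every candidate has L = ρ·(t + p + q).
LSL: p² = 2 + d² − 2cos(α−β) + 2d(sin α − sin β) = 1.854056; p = √p² = 1.361637; φ = atan2(cos β − cos α, d + sin α − sin β) = -1.039805 rad; t = (φ − α) mod 2π = 4.088293 rad, q = (β − φ) mod 2π = 3.489927 rad → L = 4.49·(4.088293 + 1.361637 + 3.489927) = 4.49·8.939857 = 40.139957 m
RSR: p² = 2 + d² − 2cos(α−β) + 2d(sin β − sin α) = 1.396901; p = √p² = 1.181906; φ = atan2(cos α − cos β, d − sin α + sin β) = 1.456155 rad; t = (α − φ) mod 2π = 5.982117 rad, q = (φ − β) mod 2π = 5.289219 rad → L = 4.49·(5.982117 + 1.181906 + 5.289219) = 4.49·12.453242 = 55.915056 m
LSR: p² = d² − 2 + 2cos(α−β) + 2d(sin α + sin β) = -0.005029 < 0 → infeasible
RSL: p² = d² − 2 + 2cos(α−β) − 2d(sin α + sin β) = -2.565772 < 0 → infeasible
RLR: c = (6 − d² + 2cos(α−β) + 2d(sin α − sin β))/8 = 0.825387; p = 2π − arccos c = 5.683277 rad; φ = atan2(cos α − cos β, d − sin α + sin β) = 1.456155 rad; t = (α − φ + p/2) mod 2π = 2.540571 rad, q = (α − β − t + p) mod 2π = 1.847672 rad → L = 4.49·(2.540571 + 5.683277 + 1.847672) = 4.49·10.071520 = 45.221124 m
LRL: c = (6 − d² + 2cos(α−β) − 2d(sin α − sin β))/8 = 0.768243; p = 2π − arccos c = 5.588481 rad; φ = atan2(cos β − cos α, d + sin α − sin β) = -1.039805 rad; t = (φ − α + p/2) mod 2π = 0.599348 rad, q = (β − α − t + p) mod 2π = 0.000982 rad → L = 4.49·(0.599348 + 5.588481 + 0.000982) = 4.49·6.188811 = 27.787761 m
Shortest: LRL with L = 27.787761 m ≈ 27.7878 m

27.7878 m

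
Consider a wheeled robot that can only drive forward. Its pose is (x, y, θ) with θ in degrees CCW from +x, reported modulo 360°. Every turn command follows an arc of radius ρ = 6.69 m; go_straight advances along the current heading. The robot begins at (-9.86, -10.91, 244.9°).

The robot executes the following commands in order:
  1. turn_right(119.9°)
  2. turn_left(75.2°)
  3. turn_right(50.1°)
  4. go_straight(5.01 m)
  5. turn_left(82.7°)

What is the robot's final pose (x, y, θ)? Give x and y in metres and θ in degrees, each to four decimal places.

(-47.8403, -8.2464, 232.8000°)

set_pose: (x, y, θ) = (-9.8600, -10.9100, 244.9000°), ρ = 6.69
turn_right(119.9°): centre at ρ to the right, rotate −119.9° → (-21.3984, -11.9093, 125.0000°)
turn_left(75.2°): centre at ρ to the left, rotate +75.2° → (-29.1886, -9.4680, 200.2000°)
turn_right(50.1°): centre at ρ to the right, rotate −50.1° → (-34.8335, -8.9891, 150.1000°)
go_straight(5.01): x += 5.01·cos θ, y += 5.01·sin θ → (-39.1766, -6.4916, 150.1000°)
turn_left(82.7°): centre at ρ to the left, rotate +82.7° → (-47.8403, -8.2464, 232.8000°)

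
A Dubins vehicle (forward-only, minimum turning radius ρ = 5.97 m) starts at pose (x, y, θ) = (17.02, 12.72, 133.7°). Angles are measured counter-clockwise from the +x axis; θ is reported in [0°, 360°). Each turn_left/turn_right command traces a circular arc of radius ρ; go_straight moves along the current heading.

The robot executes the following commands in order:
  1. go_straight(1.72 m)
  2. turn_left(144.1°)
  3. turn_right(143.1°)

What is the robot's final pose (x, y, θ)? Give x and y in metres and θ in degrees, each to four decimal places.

(-4.5574, 4.0192, 134.7000°)

set_pose: (x, y, θ) = (17.0200, 12.7200, 133.7000°), ρ = 5.97
go_straight(1.72): x += 1.72·cos θ, y += 1.72·sin θ → (15.8317, 13.9635, 133.7000°)
turn_left(144.1°): centre at ρ to the left, rotate +144.1° → (5.6008, 9.0287, 277.8000°)
turn_right(143.1°): centre at ρ to the right, rotate −143.1° → (-4.5574, 4.0192, 134.7000°)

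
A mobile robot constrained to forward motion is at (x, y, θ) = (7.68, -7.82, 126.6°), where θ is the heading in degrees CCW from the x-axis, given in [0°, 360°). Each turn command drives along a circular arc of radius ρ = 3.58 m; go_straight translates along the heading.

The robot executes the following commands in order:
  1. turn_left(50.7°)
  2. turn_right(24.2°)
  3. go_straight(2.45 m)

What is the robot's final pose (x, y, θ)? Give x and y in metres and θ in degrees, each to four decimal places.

(1.3386, -4.8866, 153.1000°)

set_pose: (x, y, θ) = (7.6800, -7.8200, 126.6000°), ρ = 3.58
turn_left(50.7°): centre at ρ to the left, rotate +50.7° → (4.9746, -6.3785, 177.3000°)
turn_right(24.2°): centre at ρ to the right, rotate −24.2° → (3.5235, -5.9951, 153.1000°)
go_straight(2.45): x += 2.45·cos θ, y += 2.45·sin θ → (1.3386, -4.8866, 153.1000°)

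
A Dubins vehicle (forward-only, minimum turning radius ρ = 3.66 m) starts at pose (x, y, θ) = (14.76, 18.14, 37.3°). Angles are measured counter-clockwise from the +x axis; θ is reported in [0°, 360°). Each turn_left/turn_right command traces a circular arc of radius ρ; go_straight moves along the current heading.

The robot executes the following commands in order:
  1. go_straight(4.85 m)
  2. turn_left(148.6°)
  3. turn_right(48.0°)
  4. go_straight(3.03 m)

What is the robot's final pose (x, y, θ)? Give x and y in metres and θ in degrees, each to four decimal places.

(10.9457, 30.5875, 137.9000°)

set_pose: (x, y, θ) = (14.7600, 18.1400, 37.3000°), ρ = 3.66
go_straight(4.85): x += 4.85·cos θ, y += 4.85·sin θ → (18.6180, 21.0790, 37.3000°)
turn_left(148.6°): centre at ρ to the left, rotate +148.6° → (16.0239, 27.6311, 185.9000°)
turn_right(48.0°): centre at ρ to the right, rotate −48.0° → (13.1939, 28.5561, 137.9000°)
go_straight(3.03): x += 3.03·cos θ, y += 3.03·sin θ → (10.9457, 30.5875, 137.9000°)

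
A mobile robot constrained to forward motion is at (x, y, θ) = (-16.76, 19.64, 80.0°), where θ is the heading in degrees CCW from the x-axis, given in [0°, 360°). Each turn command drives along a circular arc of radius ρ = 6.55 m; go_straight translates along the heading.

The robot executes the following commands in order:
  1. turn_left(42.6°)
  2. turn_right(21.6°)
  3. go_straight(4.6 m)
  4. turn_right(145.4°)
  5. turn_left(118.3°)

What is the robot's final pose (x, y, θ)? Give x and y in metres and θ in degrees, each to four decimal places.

set_pose: (x, y, θ) = (-16.7600, 19.6400, 80.0000°), ρ = 6.55
turn_left(42.6°): centre at ρ to the left, rotate +42.6° → (-17.6924, 24.3063, 122.6000°)
turn_right(21.6°): centre at ρ to the right, rotate −21.6° → (-18.6040, 26.5855, 101.0000°)
go_straight(4.6): x += 4.6·cos θ, y += 4.6·sin θ → (-19.4817, 31.1010, 101.0000°)
turn_right(145.4°): centre at ρ to the right, rotate −145.4° → (-8.4693, 37.0306, -44.4000° ≡ 315.6000°)
turn_left(118.3°): centre at ρ to the left, rotate +118.3° → (2.4066, 39.8940, 433.9000° ≡ 73.9000°)

(2.4066, 39.8940, 73.9000°)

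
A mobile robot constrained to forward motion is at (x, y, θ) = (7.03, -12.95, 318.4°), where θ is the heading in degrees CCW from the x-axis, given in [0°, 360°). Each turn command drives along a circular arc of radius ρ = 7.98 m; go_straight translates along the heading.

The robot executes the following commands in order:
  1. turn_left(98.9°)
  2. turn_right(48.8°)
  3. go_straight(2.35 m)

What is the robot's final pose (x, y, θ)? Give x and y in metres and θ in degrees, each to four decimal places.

set_pose: (x, y, θ) = (7.0300, -12.9500, 318.4000°), ρ = 7.98
turn_left(98.9°): centre at ρ to the left, rotate +98.9° → (19.0434, -11.2937, 417.3000° ≡ 57.3000°)
turn_right(48.8°): centre at ρ to the right, rotate −48.8° → (24.5791, -7.7125, 8.5000°)
go_straight(2.35): x += 2.35·cos θ, y += 2.35·sin θ → (26.9033, -7.3651, 8.5000°)

(26.9033, -7.3651, 8.5000°)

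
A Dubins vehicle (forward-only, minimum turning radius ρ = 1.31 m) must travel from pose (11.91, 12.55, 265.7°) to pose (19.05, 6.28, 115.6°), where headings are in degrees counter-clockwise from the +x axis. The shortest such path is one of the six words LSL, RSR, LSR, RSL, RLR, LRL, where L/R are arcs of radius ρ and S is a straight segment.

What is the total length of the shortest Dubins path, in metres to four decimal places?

Let ψ = atan2(Δy, Δx) = atan2(-6.27, 7.14) = -41.2880° be the start→goal bearing.
Normalize: d = |goal − start| / ρ = 9.502237/1.31 = 7.253616, α = (θ_start − ψ) mod 360° = 306.9880° = 5.357952 rad, β = (θ_goal − ψ) mod 360° = 156.8880° = 2.738213 rad.
Common terms: sin α = -0.798761, cos α = 0.601648, sin β = 0.392529, cos β = -0.919739, cos(α−β) = -0.866897, d² = 52.614941. Work in radians in the unit-radius frame; every candidate has L = ρ·(t + p + q).
LSL: p² = 2 + d² − 2cos(α−β) + 2d(sin α − sin β) = 39.066406; p = √p² = 6.250312; φ = atan2(cos β − cos α, d + sin α − sin β) = -0.245880 rad; t = (φ − α) mod 2π = 0.679354 rad, q = (β − φ) mod 2π = 2.984093 rad → L = 1.31·(0.679354 + 6.250312 + 2.984093) = 1.31·9.913759 = 12.987024 m
RSR: p² = 2 + d² − 2cos(α−β) + 2d(sin β − sin α) = 73.631063; p = √p² = 8.580854; φ = atan2(cos α − cos β, d − sin α + sin β) = 0.178243 rad; t = (α − φ) mod 2π = 5.179709 rad, q = (φ − β) mod 2π = 3.723215 rad → L = 1.31·(5.179709 + 8.580854 + 3.723215) = 1.31·17.483779 = 22.903750 m
LSR: p² = d² − 2 + 2cos(α−β) + 2d(sin α + sin β) = 42.987847; p = √p² = 6.556512; φ = atan2(−cos α − cos β, d + sin α + sin β) − atan2(−2, p) = 0.342496 rad; t = (φ − α) mod 2π = 1.267729 rad, q = (φ − β) mod 2π = 3.887468 rad → L = 1.31·(1.267729 + 6.556512 + 3.887468) = 1.31·11.711709 = 15.342339 m
RSL: p² = d² − 2 + 2cos(α−β) − 2d(sin α + sin β) = 54.774448; p = √p² = 7.400976; φ = atan2(cos α + cos β, d − sin α − sin β) − atan2(2, p) = -0.305434 rad; t = (α − φ) mod 2π = 5.663386 rad, q = (β − φ) mod 2π = 3.043646 rad → L = 1.31·(5.663386 + 7.400976 + 3.043646) = 1.31·16.108008 = 21.101491 m
RLR: c = (6 − d² + 2cos(α−β) + 2d(sin α − sin β))/8 = -8.203883, |c| > 1 → infeasible
LRL: c = (6 − d² + 2cos(α−β) − 2d(sin α − sin β))/8 = -3.883301, |c| > 1 → infeasible
Shortest: LSL with L = 12.987024 m ≈ 12.9870 m

12.9870 m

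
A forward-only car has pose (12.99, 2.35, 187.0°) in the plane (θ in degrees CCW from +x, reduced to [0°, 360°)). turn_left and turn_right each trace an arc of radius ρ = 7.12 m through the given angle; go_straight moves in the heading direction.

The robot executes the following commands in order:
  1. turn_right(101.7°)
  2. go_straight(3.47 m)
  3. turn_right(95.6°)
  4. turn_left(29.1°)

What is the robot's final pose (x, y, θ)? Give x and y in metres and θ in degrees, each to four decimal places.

(17.2473, 20.1456, 18.8000°)

set_pose: (x, y, θ) = (12.9900, 2.3500, 187.0000°), ρ = 7.12
turn_right(101.7°): centre at ρ to the right, rotate −101.7° → (5.0262, 10.0003, 85.3000°)
go_straight(3.47): x += 3.47·cos θ, y += 3.47·sin θ → (5.3106, 13.4587, 85.3000°)
turn_right(95.6°): centre at ρ to the right, rotate −95.6° → (13.6797, 19.8805, -10.3000° ≡ 349.7000°)
turn_left(29.1°): centre at ρ to the left, rotate +29.1° → (17.2473, 20.1456, 378.8000° ≡ 18.8000°)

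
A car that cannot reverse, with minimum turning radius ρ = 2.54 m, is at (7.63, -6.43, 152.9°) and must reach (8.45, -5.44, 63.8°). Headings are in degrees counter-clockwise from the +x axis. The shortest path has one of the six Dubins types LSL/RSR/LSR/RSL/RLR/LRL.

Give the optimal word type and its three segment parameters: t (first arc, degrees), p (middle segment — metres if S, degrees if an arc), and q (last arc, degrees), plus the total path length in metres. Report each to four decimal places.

RLR: t = 6.1794°, p = 324.6887°, q = 47.6092°, L = 16.7784 m

Let ψ = atan2(Δy, Δx) = atan2(0.99, 0.82) = 50.3656° be the start→goal bearing.
Normalize: d = |goal − start| / ρ = 1.285496/2.54 = 0.506101, α = (θ_start − ψ) mod 360° = 102.5344° = 1.789562 rad, β = (θ_goal − ψ) mod 360° = 13.4344° = 0.234474 rad.
Common terms: sin α = 0.976166, cos α = -0.217025, sin β = 0.232331, cos β = 0.972637, cos(α−β) = 0.015707, d² = 0.256138. Work in radians in the unit-radius frame; every candidate has L = ρ·(t + p + q).
LSL: p² = 2 + d² − 2cos(α−β) + 2d(sin α − sin β) = 2.977634; p = √p² = 1.725582; φ = atan2(cos β − cos α, d + sin α − sin β) = 0.760697 rad; t = (φ − α) mod 2π = 5.254320 rad, q = (β − φ) mod 2π = 5.756962 rad → L = 2.54·(5.254320 + 1.725582 + 5.756962) = 2.54·12.736864 = 32.351636 m
RSR: p² = 2 + d² − 2cos(α−β) + 2d(sin β − sin α) = 1.471813; p = √p² = 1.213183; φ = atan2(cos α − cos β, d − sin α + sin β) = -1.768031 rad; t = (α − φ) mod 2π = 3.557594 rad, q = (φ − β) mod 2π = 4.280680 rad → L = 2.54·(3.557594 + 1.213183 + 4.280680) = 2.54·9.051457 = 22.990700 m
LSR: p² = d² − 2 + 2cos(α−β) + 2d(sin α + sin β) = -0.489204 < 0 → infeasible
RSL: p² = d² − 2 + 2cos(α−β) − 2d(sin α + sin β) = -2.935690 < 0 → infeasible
RLR: c = (6 − d² + 2cos(α−β) + 2d(sin α − sin β))/8 = 0.816023; p = 2π − arccos c = 5.666886 rad; φ = atan2(cos α − cos β, d − sin α + sin β) = -1.768031 rad; t = (α − φ + p/2) mod 2π = 0.107852 rad, q = (α − β − t + p) mod 2π = 0.830938 rad → L = 2.54·(0.107852 + 5.666886 + 0.830938) = 2.54·6.605676 = 16.778417 m
LRL: c = (6 − d² + 2cos(α−β) − 2d(sin α − sin β))/8 = 0.627796; p = 2π − arccos c = 5.391107 rad; φ = atan2(cos β − cos α, d + sin α − sin β) = 0.760697 rad; t = (φ − α + p/2) mod 2π = 1.666688 rad, q = (β − α − t + p) mod 2π = 2.169331 rad → L = 2.54·(1.666688 + 5.391107 + 2.169331) = 2.54·9.227126 = 23.436900 m
Shortest: RLR with L = 16.778417 m ≈ 16.7784 m
Convert RLR to answer units (arcs ×180/π): t = 0.107852·180/π = 6.1794°, p = 5.666886·180/π = 324.6887°, q = 0.830938·180/π = 47.6092°, L = 16.7784 m.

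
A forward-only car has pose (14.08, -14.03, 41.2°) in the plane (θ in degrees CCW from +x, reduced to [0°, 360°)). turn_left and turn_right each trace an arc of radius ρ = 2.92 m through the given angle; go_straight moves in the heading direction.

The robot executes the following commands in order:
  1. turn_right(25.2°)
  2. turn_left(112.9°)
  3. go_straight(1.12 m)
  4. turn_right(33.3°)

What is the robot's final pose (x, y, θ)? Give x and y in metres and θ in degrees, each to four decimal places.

(15.3292, -6.3593, 95.6000°)

set_pose: (x, y, θ) = (14.0800, -14.0300, 41.2000°), ρ = 2.92
turn_right(25.2°): centre at ρ to the right, rotate −25.2° → (15.1985, -13.4202, 16.0000°)
turn_left(112.9°): centre at ρ to the left, rotate +112.9° → (16.6661, -8.7796, 128.9000°)
go_straight(1.12): x += 1.12·cos θ, y += 1.12·sin θ → (15.9628, -7.9080, 128.9000°)
turn_right(33.3°): centre at ρ to the right, rotate −33.3° → (15.3292, -6.3593, 95.6000°)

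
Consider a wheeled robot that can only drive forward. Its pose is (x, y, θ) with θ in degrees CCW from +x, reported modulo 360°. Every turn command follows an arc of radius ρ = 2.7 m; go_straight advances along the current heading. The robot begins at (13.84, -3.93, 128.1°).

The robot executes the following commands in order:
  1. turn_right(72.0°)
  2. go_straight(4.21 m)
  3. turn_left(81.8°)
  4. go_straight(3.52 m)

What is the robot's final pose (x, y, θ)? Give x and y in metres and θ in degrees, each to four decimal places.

set_pose: (x, y, θ) = (13.8400, -3.9300, 128.1000°), ρ = 2.7
turn_right(72.0°): centre at ρ to the right, rotate −72.0° → (13.7237, -0.7581, 56.1000°)
go_straight(4.21): x += 4.21·cos θ, y += 4.21·sin θ → (16.0718, 2.7363, 56.1000°)
turn_left(81.8°): centre at ρ to the left, rotate +81.8° → (15.6409, 6.2455, 137.9000°)
go_straight(3.52): x += 3.52·cos θ, y += 3.52·sin θ → (13.0292, 8.6054, 137.9000°)

(13.0292, 8.6054, 137.9000°)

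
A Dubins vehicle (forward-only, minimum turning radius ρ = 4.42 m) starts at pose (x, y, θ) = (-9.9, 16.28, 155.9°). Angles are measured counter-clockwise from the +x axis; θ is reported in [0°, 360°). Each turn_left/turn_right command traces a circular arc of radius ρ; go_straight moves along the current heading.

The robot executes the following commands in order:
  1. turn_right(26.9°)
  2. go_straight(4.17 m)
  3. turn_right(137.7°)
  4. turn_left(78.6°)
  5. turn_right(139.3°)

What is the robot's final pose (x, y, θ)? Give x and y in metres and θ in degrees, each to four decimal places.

set_pose: (x, y, θ) = (-9.9000, 16.2800, 155.9000°), ρ = 4.42
turn_right(26.9°): centre at ρ to the right, rotate −26.9° → (-11.5302, 17.5331, 129.0000°)
go_straight(4.17): x += 4.17·cos θ, y += 4.17·sin θ → (-14.1544, 20.7738, 129.0000°)
turn_right(137.7°): centre at ρ to the right, rotate −137.7° → (-10.0509, 27.9246, -8.7000° ≡ 351.3000°)
turn_left(78.6°): centre at ρ to the left, rotate +78.6° → (-5.2315, 30.7747, 429.9000° ≡ 69.9000°)
turn_right(139.3°): centre at ρ to the right, rotate −139.3° → (3.0567, 30.8109, -69.4000° ≡ 290.6000°)

(3.0567, 30.8109, 290.6000°)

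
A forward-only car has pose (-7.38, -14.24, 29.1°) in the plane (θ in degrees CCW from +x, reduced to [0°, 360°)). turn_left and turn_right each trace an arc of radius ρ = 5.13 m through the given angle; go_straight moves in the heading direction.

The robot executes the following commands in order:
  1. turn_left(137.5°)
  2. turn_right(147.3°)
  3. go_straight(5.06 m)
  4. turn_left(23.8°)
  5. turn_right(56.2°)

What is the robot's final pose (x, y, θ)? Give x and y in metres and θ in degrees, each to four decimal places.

set_pose: (x, y, θ) = (-7.3800, -14.2400, 29.1000°), ρ = 5.13
turn_left(137.5°): centre at ρ to the left, rotate +137.5° → (-8.6860, -4.7672, 166.6000°)
turn_right(147.3°): centre at ρ to the right, rotate −147.3° → (-9.1927, 5.0648, 19.3000°)
go_straight(5.06): x += 5.06·cos θ, y += 5.06·sin θ → (-4.4171, 6.7372, 19.3000°)
turn_left(23.8°): centre at ρ to the left, rotate +23.8° → (-2.6074, 7.8332, 43.1000°)
turn_right(56.2°): centre at ρ to the right, rotate −56.2° → (2.0605, 9.0840, -13.1000° ≡ 346.9000°)

(2.0605, 9.0840, 346.9000°)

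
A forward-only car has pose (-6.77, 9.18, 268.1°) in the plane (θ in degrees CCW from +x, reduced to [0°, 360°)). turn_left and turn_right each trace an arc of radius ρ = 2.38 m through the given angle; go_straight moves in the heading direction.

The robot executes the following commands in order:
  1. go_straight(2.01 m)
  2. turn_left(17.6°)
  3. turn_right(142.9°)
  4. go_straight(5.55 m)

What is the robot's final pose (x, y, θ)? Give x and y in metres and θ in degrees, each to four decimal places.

(-14.9001, 7.2639, 142.8000°)

set_pose: (x, y, θ) = (-6.7700, 9.1800, 268.1000°), ρ = 2.38
go_straight(2.01): x += 2.01·cos θ, y += 2.01·sin θ → (-6.8366, 7.1711, 268.1000°)
turn_left(17.6°): centre at ρ to the left, rotate +17.6° → (-6.7492, 6.4482, 285.7000°)
turn_right(142.9°): centre at ρ to the right, rotate −142.9° → (-10.4793, 3.9084, 142.8000°)
go_straight(5.55): x += 5.55·cos θ, y += 5.55·sin θ → (-14.9001, 7.2639, 142.8000°)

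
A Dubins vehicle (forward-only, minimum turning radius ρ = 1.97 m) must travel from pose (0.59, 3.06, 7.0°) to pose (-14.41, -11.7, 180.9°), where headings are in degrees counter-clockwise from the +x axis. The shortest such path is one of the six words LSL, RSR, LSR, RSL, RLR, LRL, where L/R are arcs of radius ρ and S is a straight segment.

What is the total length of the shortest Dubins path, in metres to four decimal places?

Let ψ = atan2(Δy, Δx) = atan2(-14.76, -15.00) = -135.4621° be the start→goal bearing.
Normalize: d = |goal − start| / ρ = 21.044182/1.97 = 10.682326, α = (θ_start − ψ) mod 360° = 142.4621° = 2.486432 rad, β = (θ_goal − ψ) mod 360° = 316.3621° = 5.521559 rad.
Common terms: sin α = 0.609287, cos α = -0.792950, sin β = -0.690099, cos β = 0.723715, cos(α−β) = -0.994338, d² = 114.112087. Work in radians in the unit-radius frame; every candidate has L = ρ·(t + p + q).
LSL: p² = 2 + d² − 2cos(α−β) + 2d(sin α − sin β) = 145.861688; p = √p² = 12.077321; φ = atan2(cos β − cos α, d + sin α − sin β) = 0.125912 rad; t = (φ − α) mod 2π = 3.922665 rad, q = (β − φ) mod 2π = 5.395647 rad → L = 1.97·(3.922665 + 12.077321 + 5.395647) = 1.97·21.395634 = 42.149399 m
RSR: p² = 2 + d² − 2cos(α−β) + 2d(sin β − sin α) = 90.339839; p = √p² = 9.504727; φ = atan2(cos α − cos β, d − sin α + sin β) = -0.160255 rad; t = (α − φ) mod 2π = 2.646686 rad, q = (φ − β) mod 2π = 0.601371 rad → L = 1.97·(2.646686 + 9.504727 + 0.601371) = 1.97·12.752785 = 25.122986 m
LSR: p² = d² − 2 + 2cos(α−β) + 2d(sin α + sin β) = 108.396885; p = √p² = 10.411382; φ = atan2(−cos α − cos β, d + sin α + sin β) − atan2(−2, p) = 0.196316 rad; t = (φ − α) mod 2π = 3.993070 rad, q = (φ − β) mod 2π = 0.957942 rad → L = 1.97·(3.993070 + 10.411382 + 0.957942) = 1.97·15.362394 = 30.263916 m
RSL: p² = d² − 2 + 2cos(α−β) − 2d(sin α + sin β) = 111.849938; p = √p² = 10.575913; φ = atan2(cos α + cos β, d − sin α − sin β) − atan2(2, p) = -0.193334 rad; t = (α − φ) mod 2π = 2.679766 rad, q = (β − φ) mod 2π = 5.714894 rad → L = 1.97·(2.679766 + 10.575913 + 5.714894) = 1.97·18.970573 = 37.372029 m
RLR: c = (6 − d² + 2cos(α−β) + 2d(sin α − sin β))/8 = -10.292480, |c| > 1 → infeasible
LRL: c = (6 − d² + 2cos(α−β) − 2d(sin α − sin β))/8 = -17.232711, |c| > 1 → infeasible
Shortest: RSR with L = 25.122986 m ≈ 25.1230 m

25.1230 m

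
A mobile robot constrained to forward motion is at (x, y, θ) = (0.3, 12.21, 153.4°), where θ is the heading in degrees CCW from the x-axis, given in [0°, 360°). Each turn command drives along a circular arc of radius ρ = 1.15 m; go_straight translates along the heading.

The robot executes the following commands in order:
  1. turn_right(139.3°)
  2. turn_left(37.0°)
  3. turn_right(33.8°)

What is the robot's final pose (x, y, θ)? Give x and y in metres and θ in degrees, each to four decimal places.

(1.7026, 15.1226, 17.3000°)

set_pose: (x, y, θ) = (0.3000, 12.2100, 153.4000°), ρ = 1.15
turn_right(139.3°): centre at ρ to the right, rotate −139.3° → (0.5348, 14.3536, 14.1000°)
turn_left(37.0°): centre at ρ to the left, rotate +37.0° → (1.1496, 14.7468, 51.1000°)
turn_right(33.8°): centre at ρ to the right, rotate −33.8° → (1.7026, 15.1226, 17.3000°)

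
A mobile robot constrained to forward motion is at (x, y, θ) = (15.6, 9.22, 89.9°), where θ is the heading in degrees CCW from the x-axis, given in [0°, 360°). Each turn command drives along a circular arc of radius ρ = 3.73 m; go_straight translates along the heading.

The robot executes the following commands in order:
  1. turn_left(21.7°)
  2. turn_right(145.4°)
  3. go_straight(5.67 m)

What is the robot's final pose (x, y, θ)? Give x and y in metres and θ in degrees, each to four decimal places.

(25.5928, 11.9181, 326.2000°)

set_pose: (x, y, θ) = (15.6000, 9.2200, 89.9000°), ρ = 3.73
turn_left(21.7°): centre at ρ to the left, rotate +21.7° → (15.3381, 10.5996, 111.6000°)
turn_right(145.4°): centre at ρ to the right, rotate −145.4° → (20.8811, 15.0723, -33.8000° ≡ 326.2000°)
go_straight(5.67): x += 5.67·cos θ, y += 5.67·sin θ → (25.5928, 11.9181, 326.2000°)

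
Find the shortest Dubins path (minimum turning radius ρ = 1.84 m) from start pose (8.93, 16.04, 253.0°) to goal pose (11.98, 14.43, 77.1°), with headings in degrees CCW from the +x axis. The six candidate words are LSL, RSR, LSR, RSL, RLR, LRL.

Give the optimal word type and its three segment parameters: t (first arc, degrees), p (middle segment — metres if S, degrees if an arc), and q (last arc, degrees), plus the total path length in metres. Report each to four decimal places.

RLR: t = 19.9911°, p = 211.6191°, q = 7.5281°, L = 7.6797 m

Let ψ = atan2(Δy, Δx) = atan2(-1.61, 3.05) = -27.8282° be the start→goal bearing.
Normalize: d = |goal − start| / ρ = 3.448855/1.84 = 1.874378, α = (θ_start − ψ) mod 360° = 280.8282° = 4.901376 rad, β = (θ_goal − ψ) mod 360° = 104.9282° = 1.831342 rad.
Common terms: sin α = -0.982195, cos α = 0.187864, sin β = 0.966250, cos β = -0.257608, cos(α−β) = -0.997441, d² = 3.513292. Work in radians in the unit-radius frame; every candidate has L = ρ·(t + p + q).
LSL: p² = 2 + d² − 2cos(α−β) + 2d(sin α − sin β) = 0.203932; p = √p² = 0.451588; φ = atan2(cos β − cos α, d + sin α − sin β) = -1.735555 rad; t = (φ − α) mod 2π = 5.929439 rad, q = (β − φ) mod 2π = 3.566897 rad → L = 1.84·(5.929439 + 0.451588 + 3.566897) = 1.84·9.947924 = 18.304181 m
RSR: p² = 2 + d² − 2cos(α−β) + 2d(sin β − sin α) = 14.812415; p = √p² = 3.848690; φ = atan2(cos α − cos β, d − sin α + sin β) = 0.116007 rad; t = (α − φ) mod 2π = 4.785370 rad, q = (φ − β) mod 2π = 4.567850 rad → L = 1.84·(4.785370 + 3.848690 + 4.567850) = 1.84·13.201909 = 24.291513 m
LSR: p² = d² − 2 + 2cos(α−β) + 2d(sin α + sin β) = -0.541366 < 0 → infeasible
RSL: p² = d² − 2 + 2cos(α−β) − 2d(sin α + sin β) = -0.421814 < 0 → infeasible
RLR: c = (6 − d² + 2cos(α−β) + 2d(sin α − sin β))/8 = -0.851552; p = 2π − arccos c = 3.693451 rad; φ = atan2(cos α − cos β, d − sin α + sin β) = 0.116007 rad; t = (α − φ + p/2) mod 2π = 0.348910 rad, q = (α − β − t + p) mod 2π = 0.131390 rad → L = 1.84·(0.348910 + 3.693451 + 0.131390) = 1.84·4.173750 = 7.679701 m
LRL: c = (6 − d² + 2cos(α−β) − 2d(sin α − sin β))/8 = 0.974509; p = 2π − arccos c = 6.056909 rad; φ = atan2(cos β − cos α, d + sin α − sin β) = -1.735555 rad; t = (φ − α + p/2) mod 2π = 2.674708 rad, q = (β − α − t + p) mod 2π = 0.312166 rad → L = 1.84·(2.674708 + 6.056909 + 0.312166) = 1.84·9.043784 = 16.640562 m
Shortest: RLR with L = 7.679701 m ≈ 7.6797 m
Convert RLR to answer units (arcs ×180/π): t = 0.348910·180/π = 19.9911°, p = 3.693451·180/π = 211.6191°, q = 0.131390·180/π = 7.5281°, L = 7.6797 m.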